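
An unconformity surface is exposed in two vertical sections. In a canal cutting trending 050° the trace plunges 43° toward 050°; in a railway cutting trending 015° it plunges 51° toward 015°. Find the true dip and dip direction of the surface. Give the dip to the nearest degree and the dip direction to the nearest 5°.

Represent each trace as a vector plunging at its apparent dip toward its trend (east-north-up frame): v₁ = (0.560, 0.470, -0.682), v₂ = (0.163, 0.608, -0.777).
The plane normal is n = v₁ × v₂ ∝ (0.049, 0.324, 0.264).
tan δ = √(n_x²+n_y²)/n_z = 0.328/0.264, so δ = 51.2°.
Dip direction = azimuth of (n_x, n_y) = atan2(0.049, 0.324) = 9°.

true dip 51°, dip direction 010°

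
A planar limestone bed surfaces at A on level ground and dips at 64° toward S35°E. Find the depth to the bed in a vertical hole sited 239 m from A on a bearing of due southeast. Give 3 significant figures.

The hole lies 10° from the dip direction, so the down-dip offset is 239 × cos 10° = 235.37 m.
Depth = down-dip offset × tan(dip) = 235.37 × tan 64° = 235.37 × 2.0503
Depth = 482.58 m

483 m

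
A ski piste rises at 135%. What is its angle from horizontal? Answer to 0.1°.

53.5°

tan θ = 135/100 = 1.3500
θ = arctan(1.3500) = 53.47°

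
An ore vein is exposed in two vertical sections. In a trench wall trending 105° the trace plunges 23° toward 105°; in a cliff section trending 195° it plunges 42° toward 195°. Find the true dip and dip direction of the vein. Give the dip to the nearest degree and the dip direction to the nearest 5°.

true dip 45°, dip direction 170°

The two traces are lines in the plane: v₁ = (sin 105°·cos 23°, cos 105°·cos 23°, −sin 23°), v₂ = (sin 195°·cos 42°, cos 195°·cos 42°, −sin 42°).
n = v₁ × v₂ = (0.121, -0.670, 0.684) (taken with n_z > 0).
tan δ = √(n_x²+n_y²)/n_z = 0.681/0.684, so δ = 44.9°.
The horizontal component of n points toward azimuth atan2(n_x, n_y) = 170°, the dip direction.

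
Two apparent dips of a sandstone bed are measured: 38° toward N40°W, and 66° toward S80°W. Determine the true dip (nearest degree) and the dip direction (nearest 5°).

The two traces are lines in the plane: v₁ = (sin 320°·cos 38°, cos 320°·cos 38°, −sin 38°), v₂ = (sin 260°·cos 66°, cos 260°·cos 66°, −sin 66°).
The plane normal is n = v₁ × v₂ ∝ (-0.595, -0.216, 0.278).
tan δ = √(n_x²+n_y²)/n_z = 0.633/0.278, so δ = 66.3°.
The horizontal component of n points toward azimuth atan2(n_x, n_y) = 250°, the dip direction.

true dip 66°, dip direction 250°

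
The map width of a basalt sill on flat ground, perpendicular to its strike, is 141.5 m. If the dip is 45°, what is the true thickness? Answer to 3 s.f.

True thickness t = w · sin(dip) = 141.5 × sin 45°
t = 141.5 × 0.7071 = 100.056 m

100 m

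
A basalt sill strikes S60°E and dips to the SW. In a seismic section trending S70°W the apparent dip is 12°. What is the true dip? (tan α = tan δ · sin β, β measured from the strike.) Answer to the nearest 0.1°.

15.5°

The section is 50° from the strike.
tan(true dip) = tan 12° / sin 50° = 0.2775
true dip = arctan 0.2775 = 15.51°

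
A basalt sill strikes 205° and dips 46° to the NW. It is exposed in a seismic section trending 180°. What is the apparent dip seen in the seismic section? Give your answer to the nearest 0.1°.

The strike is 205° and the section trends 180°; the acute angle between them is β = 25°.
tan(apparent dip) = tan 46° · sin 25° = 0.4376
apparent dip = arctan 0.4376 = 23.64°

23.6°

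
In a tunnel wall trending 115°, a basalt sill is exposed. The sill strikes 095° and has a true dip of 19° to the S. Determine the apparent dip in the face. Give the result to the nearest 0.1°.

The strike is 095° and the section trends 115°; the acute angle between them is β = 20°.
tan α = tan 19° × sin 20° = 0.3443 × 0.3420 = 0.1178
apparent dip = arctan 0.1178 = 6.72°

6.7°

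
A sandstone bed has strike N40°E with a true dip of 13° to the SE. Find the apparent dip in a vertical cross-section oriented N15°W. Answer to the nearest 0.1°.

10.7°

The section lies 55° from the strike.
tan α = tan 13° × sin 55° = 0.2309 × 0.8192 = 0.1891
α = arctan(0.1891) = 10.71°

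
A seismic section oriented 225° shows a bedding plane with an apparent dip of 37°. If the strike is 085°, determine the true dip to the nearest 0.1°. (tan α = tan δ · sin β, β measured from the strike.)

β = acute angle between strike 085° and section 225° = 40°.
tan(true dip) = tan 37° / sin 40° = 1.1723
true dip = arctan 1.1723 = 49.54°

49.5°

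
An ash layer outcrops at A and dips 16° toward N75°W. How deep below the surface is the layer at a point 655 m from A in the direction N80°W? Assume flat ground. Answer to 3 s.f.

The hole lies 5° from the dip direction, so the down-dip offset is 655 × cos 5° = 652.51 m.
Depth = down-dip offset × tan(dip) = 652.51 × tan 16° = 652.51 × 0.2867
Depth = 187.10 m

187 m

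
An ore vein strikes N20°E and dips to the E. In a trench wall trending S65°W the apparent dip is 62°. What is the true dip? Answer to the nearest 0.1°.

The section is 45° from the strike.
tan δ = tan α / sin β = tan 62° / sin 45° = 1.8807 / 0.7071 = 2.6597
δ = arctan(2.6597) = 69.39°

69.4°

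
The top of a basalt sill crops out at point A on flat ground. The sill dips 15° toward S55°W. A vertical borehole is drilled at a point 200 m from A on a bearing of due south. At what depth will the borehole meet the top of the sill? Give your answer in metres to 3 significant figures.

The hole lies 55° from the dip direction, so the down-dip offset is 200 × cos 55° = 114.72 m.
Depth = down-dip offset × tan(dip) = 114.72 × tan 15° = 114.72 × 0.2679
Depth = 30.74 m

30.7 m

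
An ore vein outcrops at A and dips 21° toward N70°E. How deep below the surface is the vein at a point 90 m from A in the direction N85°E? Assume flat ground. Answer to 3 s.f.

33.4 m

The hole lies 15° from the dip direction, so the down-dip offset is 90 × cos 15° = 86.93 m.
Depth = down-dip offset × tan(dip) = 86.93 × tan 21° = 86.93 × 0.3839
Depth = 33.37 m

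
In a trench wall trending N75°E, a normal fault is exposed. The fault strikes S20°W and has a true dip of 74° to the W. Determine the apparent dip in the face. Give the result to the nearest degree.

The strike is S20°W and the section trends N75°E; the acute angle between them is β = 55°.
tan α = tan 74° × sin 55° = 3.4874 × 0.8192 = 2.8567
apparent dip = arctan 2.8567 = 70.71°

71°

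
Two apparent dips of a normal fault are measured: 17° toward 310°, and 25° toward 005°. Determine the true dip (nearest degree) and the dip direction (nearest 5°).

Represent each trace as a vector plunging at its apparent dip toward its trend (east-north-up frame): v₁ = (-0.733, 0.615, -0.292), v₂ = (0.079, 0.903, -0.423).
Cross product v₁ × v₂ gives the pole to the plane: n ∝ (-0.004, 0.333, 0.710).
Dip δ = arctan(|n_h|/n_z) = arctan(0.333/0.710) = 25.1°.
Dip direction = atan2(-0.004, 0.333) = 359° (azimuth of n's horizontal projection).

true dip 25°, dip direction 000°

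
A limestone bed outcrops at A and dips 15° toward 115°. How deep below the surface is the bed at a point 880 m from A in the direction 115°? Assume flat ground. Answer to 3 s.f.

236 m

The hole is directly down-dip from the outcrop, so the down-dip offset is 880 m.
Depth = down-dip offset × tan(dip) = 880.00 × tan 15° = 880.00 × 0.2679
Depth = 235.80 m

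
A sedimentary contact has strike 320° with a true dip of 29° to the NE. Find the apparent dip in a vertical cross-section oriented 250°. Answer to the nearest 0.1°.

The section lies 70° from the strike.
tan(apparent dip) = tan 29° · sin 70° = 0.5209
α = arctan(0.5209) = 27.51°

27.5°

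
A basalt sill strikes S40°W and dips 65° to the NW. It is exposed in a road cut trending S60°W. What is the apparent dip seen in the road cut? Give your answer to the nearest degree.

The section lies 20° from the strike.
tan α = tan 65° × sin 20° = 2.1445 × 0.3420 = 0.7335
apparent dip = arctan 0.7335 = 36.26°

36°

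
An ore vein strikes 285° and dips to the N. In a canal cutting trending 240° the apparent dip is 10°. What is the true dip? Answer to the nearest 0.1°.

14.0°

β = acute angle between strike 285° and section 240° = 45°.
tan(true dip) = tan 10° / sin 45° = 0.2494
δ = arctan(0.2494) = 14.00°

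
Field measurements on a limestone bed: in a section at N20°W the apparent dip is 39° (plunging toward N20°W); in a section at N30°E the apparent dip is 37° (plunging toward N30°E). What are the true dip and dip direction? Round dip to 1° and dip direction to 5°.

true dip 41°, dip direction 000°

The two traces are lines in the plane: v₁ = (sin 340°·cos 39°, cos 340°·cos 39°, −sin 39°), v₂ = (sin 30°·cos 37°, cos 30°·cos 37°, −sin 37°).
The plane normal is n = v₁ × v₂ ∝ (0.004, 0.411, 0.475).
tan δ = √(n_x²+n_y²)/n_z = 0.411/0.475, so δ = 40.9°.
The horizontal component of n points toward azimuth atan2(n_x, n_y) = 1°, the dip direction.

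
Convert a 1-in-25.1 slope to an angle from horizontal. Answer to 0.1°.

2.3°

tan θ = 1/25.1 = 0.0398
θ = arctan(0.0398) = 2.28°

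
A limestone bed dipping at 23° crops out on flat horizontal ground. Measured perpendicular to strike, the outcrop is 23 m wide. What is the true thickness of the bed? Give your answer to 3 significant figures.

True thickness t = w · sin(dip) = 23 × sin 23°
t = 23 × 0.3907 = 8.987 m

8.99 m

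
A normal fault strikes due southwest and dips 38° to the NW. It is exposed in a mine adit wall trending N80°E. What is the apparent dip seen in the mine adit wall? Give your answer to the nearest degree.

24°

Angle between strike (due southwest) and section (N80°E): β = 35°.
tan(apparent dip) = tan 38° · sin 35° = 0.4481
α = arctan(0.4481) = 24.14°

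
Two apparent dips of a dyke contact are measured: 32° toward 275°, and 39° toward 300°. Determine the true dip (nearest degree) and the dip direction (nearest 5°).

true dip 40°, dip direction 320°

The two traces are lines in the plane: v₁ = (sin 275°·cos 32°, cos 275°·cos 32°, −sin 32°), v₂ = (sin 300°·cos 39°, cos 300°·cos 39°, −sin 39°).
Cross product v₁ × v₂ gives the pole to the plane: n ∝ (-0.159, 0.175, 0.279).
tan δ = √(n_x²+n_y²)/n_z = 0.237/0.279, so δ = 40.4°.
Dip direction = atan2(-0.159, 0.175) = 318° (azimuth of n's horizontal projection).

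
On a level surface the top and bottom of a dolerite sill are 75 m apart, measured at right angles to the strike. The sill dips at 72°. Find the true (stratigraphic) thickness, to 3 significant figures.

True thickness t = w · sin(dip) = 75 × sin 72°
t = 75 × 0.9511 = 71.329 m

71.3 m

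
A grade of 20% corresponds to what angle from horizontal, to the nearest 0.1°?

11.3°

tan θ = 20/100 = 0.2000
θ = arctan(0.2000) = 11.31°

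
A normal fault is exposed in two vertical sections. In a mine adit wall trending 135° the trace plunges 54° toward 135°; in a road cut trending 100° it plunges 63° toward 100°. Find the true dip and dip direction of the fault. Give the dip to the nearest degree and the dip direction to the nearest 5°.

true dip 63°, dip direction 090°

Each apparent-dip line lies in the plane. As unit vectors (x east, y north, z up), v₁ plunges 54°→135° and v₂ plunges 63°→100°.
Cross product v₁ × v₂ gives the pole to the plane: n ∝ (0.307, 0.009, 0.153).
tan δ = √(n_x²+n_y²)/n_z = 0.307/0.153, so δ = 63.5°.
Dip direction = atan2(0.307, 0.009) = 88° (azimuth of n's horizontal projection).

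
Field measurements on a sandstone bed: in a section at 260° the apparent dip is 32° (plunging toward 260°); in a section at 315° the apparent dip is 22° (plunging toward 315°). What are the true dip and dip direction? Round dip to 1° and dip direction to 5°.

The two traces are lines in the plane: v₁ = (sin 260°·cos 32°, cos 260°·cos 32°, −sin 32°), v₂ = (sin 315°·cos 22°, cos 315°·cos 22°, −sin 22°).
n = v₁ × v₂ = (-0.403, -0.035, 0.644) (taken with n_z > 0).
True dip = arccos(n_z / |n|) = arccos(0.8471) = 32.1°.
The horizontal component of n points toward azimuth atan2(n_x, n_y) = 265°, the dip direction.

true dip 32°, dip direction 265°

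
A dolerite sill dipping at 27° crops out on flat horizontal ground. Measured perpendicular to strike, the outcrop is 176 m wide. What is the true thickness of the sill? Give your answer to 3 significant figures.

True thickness t = w · sin(dip) = 176 × sin 27°
t = 176 × 0.4540 = 79.902 m

79.9 m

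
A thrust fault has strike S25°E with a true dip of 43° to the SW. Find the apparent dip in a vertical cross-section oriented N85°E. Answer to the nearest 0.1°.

41.2°

Angle between strike (S25°E) and section (N85°E): β = 70°.
tan α = tan 43° × sin 70° = 0.9325 × 0.9397 = 0.8763
apparent dip = arctan 0.8763 = 41.23°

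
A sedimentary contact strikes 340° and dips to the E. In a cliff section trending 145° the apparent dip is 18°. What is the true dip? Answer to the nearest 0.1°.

β = acute angle between strike 340° and section 145° = 15°.
tan(true dip) = tan 18° / sin 15° = 1.2554
δ = arctan(1.2554) = 51.46°

51.5°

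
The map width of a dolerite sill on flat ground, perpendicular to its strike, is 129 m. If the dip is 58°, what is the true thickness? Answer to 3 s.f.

True thickness t = w · sin(dip) = 129 × sin 58°
t = 129 × 0.8480 = 109.398 m

109 m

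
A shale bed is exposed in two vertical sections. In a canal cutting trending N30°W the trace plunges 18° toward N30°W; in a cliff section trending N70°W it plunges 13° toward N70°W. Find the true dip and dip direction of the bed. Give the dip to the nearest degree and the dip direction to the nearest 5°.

Represent each trace as a vector plunging at its apparent dip toward its trend (east-north-up frame): v₁ = (-0.476, 0.824, -0.309), v₂ = (-0.916, 0.333, -0.225).
Cross product v₁ × v₂ gives the pole to the plane: n ∝ (-0.082, 0.176, 0.596).
Dip δ = arctan(|n_h|/n_z) = arctan(0.194/0.596) = 18.1°.
The horizontal component of n points toward azimuth atan2(n_x, n_y) = 335°, the dip direction.

true dip 18°, dip direction 335°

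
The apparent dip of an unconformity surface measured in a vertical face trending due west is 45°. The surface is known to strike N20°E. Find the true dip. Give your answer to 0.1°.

The section is 70° from the strike.
tan(true dip) = tan 45° / sin 70° = 1.0642
δ = arctan(1.0642) = 46.78°

46.8°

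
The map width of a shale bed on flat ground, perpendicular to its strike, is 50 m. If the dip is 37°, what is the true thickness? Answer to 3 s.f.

30.1 m

True thickness t = w · sin(dip) = 50 × sin 37°
t = 50 × 0.6018 = 30.091 m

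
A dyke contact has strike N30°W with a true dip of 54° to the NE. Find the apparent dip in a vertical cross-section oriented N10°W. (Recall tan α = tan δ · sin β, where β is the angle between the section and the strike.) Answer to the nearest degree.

25°

Angle between strike (N30°W) and section (N10°W): β = 20°.
tan(apparent dip) = tan 54° · sin 20° = 0.4708
apparent dip = arctan 0.4708 = 25.21°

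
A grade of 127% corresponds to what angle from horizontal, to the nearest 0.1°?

tan θ = 127/100 = 1.2700
θ = arctan(1.2700) = 51.78°

51.8°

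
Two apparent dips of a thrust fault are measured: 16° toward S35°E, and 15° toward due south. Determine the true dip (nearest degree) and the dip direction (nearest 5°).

Each apparent-dip line lies in the plane. As unit vectors (x east, y north, z up), v₁ plunges 16°→S35°E and v₂ plunges 15°→due south.
n = v₁ × v₂ = (0.062, -0.143, 0.533) (taken with n_z > 0).
True dip = arccos(n_z / |n|) = arccos(0.9598) = 16.3°.
The horizontal component of n points toward azimuth atan2(n_x, n_y) = 156°, the dip direction.

true dip 16°, dip direction 155°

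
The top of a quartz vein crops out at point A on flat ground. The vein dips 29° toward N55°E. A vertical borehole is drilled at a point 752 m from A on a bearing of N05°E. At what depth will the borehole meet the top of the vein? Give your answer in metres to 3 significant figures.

268 m

The hole lies 50° from the dip direction, so the down-dip offset is 752 × cos 50° = 483.38 m.
Depth = down-dip offset × tan(dip) = 483.38 × tan 29° = 483.38 × 0.5543
Depth = 267.94 m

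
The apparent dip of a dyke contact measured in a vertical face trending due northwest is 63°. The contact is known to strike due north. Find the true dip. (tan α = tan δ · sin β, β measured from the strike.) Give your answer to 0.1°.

β = acute angle between strike due north and section due northwest = 45°.
tan(true dip) = tan 63° / sin 45° = 2.7756
true dip = arctan 2.7756 = 70.19°

70.2°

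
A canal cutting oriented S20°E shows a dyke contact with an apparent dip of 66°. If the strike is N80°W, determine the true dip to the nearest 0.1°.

β = acute angle between strike N80°W and section S20°E = 60°.
tan δ = tan α / sin β = tan 66° / sin 60° = 2.2460 / 0.8660 = 2.5935
true dip = arctan 2.5935 = 68.91°

68.9°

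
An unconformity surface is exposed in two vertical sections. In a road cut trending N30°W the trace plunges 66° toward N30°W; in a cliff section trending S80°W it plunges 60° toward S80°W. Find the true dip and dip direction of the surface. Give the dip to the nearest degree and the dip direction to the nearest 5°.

true dip 68°, dip direction 305°

The two traces are lines in the plane: v₁ = (sin 330°·cos 66°, cos 330°·cos 66°, −sin 66°), v₂ = (sin 260°·cos 60°, cos 260°·cos 60°, −sin 60°).
The plane normal is n = v₁ × v₂ ∝ (-0.384, 0.274, 0.191).
tan δ = √(n_x²+n_y²)/n_z = 0.472/0.191, so δ = 68.0°.
Dip direction = atan2(-0.384, 0.274) = 305° (azimuth of n's horizontal projection).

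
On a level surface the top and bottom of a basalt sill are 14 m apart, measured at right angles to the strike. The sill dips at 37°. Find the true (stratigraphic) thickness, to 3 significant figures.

True thickness t = w · sin(dip) = 14 × sin 37°
t = 14 × 0.6018 = 8.425 m

8.43 m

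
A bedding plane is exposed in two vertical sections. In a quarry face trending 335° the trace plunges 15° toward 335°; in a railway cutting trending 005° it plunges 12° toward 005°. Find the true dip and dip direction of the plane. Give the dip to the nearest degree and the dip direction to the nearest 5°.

true dip 15°, dip direction 325°

Represent each trace as a vector plunging at its apparent dip toward its trend (east-north-up frame): v₁ = (-0.408, 0.875, -0.259), v₂ = (0.085, 0.974, -0.208).
The plane normal is n = v₁ × v₂ ∝ (-0.070, 0.107, 0.472).
Dip δ = arctan(|n_h|/n_z) = arctan(0.128/0.472) = 15.2°.
The horizontal component of n points toward azimuth atan2(n_x, n_y) = 327°, the dip direction.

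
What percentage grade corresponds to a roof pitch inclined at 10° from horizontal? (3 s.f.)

17.6%

grade % = 100 × tan 10° = 100 × 0.1763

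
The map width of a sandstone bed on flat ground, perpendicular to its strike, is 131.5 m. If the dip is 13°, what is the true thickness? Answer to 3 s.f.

True thickness t = w · sin(dip) = 131.5 × sin 13°
t = 131.5 × 0.2250 = 29.581 m

29.6 m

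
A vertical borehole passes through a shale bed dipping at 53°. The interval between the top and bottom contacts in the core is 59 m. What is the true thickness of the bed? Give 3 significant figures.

35.5 m

True thickness t = h · cos(dip) = 59 × cos 53°
t = 59 × 0.6018 = 35.507 m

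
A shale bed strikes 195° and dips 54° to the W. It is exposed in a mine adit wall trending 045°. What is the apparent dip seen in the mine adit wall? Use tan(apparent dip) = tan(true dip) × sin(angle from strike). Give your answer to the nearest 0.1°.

The section lies 30° from the strike.
tan(apparent dip) = tan 54° · sin 30° = 0.6882
apparent dip = arctan 0.6882 = 34.54°

34.5°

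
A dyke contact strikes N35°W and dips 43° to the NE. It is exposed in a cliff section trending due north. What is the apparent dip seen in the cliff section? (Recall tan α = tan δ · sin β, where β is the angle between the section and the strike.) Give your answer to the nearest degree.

28°

The strike is N35°W and the section trends due north; the acute angle between them is β = 35°.
tan α = tan 43° × sin 35° = 0.9325 × 0.5736 = 0.5349
apparent dip = arctan 0.5349 = 28.14°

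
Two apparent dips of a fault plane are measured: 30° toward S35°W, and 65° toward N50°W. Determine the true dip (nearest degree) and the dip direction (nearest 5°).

true dip 66°, dip direction 290°

Each apparent-dip line lies in the plane. As unit vectors (x east, y north, z up), v₁ plunges 30°→S35°W and v₂ plunges 65°→N50°W.
n = v₁ × v₂ = (-0.779, 0.288, 0.365) (taken with n_z > 0).
Dip δ = arctan(|n_h|/n_z) = arctan(0.830/0.365) = 66.3°.
The horizontal component of n points toward azimuth atan2(n_x, n_y) = 290°, the dip direction.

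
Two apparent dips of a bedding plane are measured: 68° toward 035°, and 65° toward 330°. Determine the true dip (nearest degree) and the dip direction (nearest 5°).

true dip 70°, dip direction 010°

Each apparent-dip line lies in the plane. As unit vectors (x east, y north, z up), v₁ plunges 68°→035° and v₂ plunges 65°→330°.
n = v₁ × v₂ = (0.061, 0.391, 0.143) (taken with n_z > 0).
Dip δ = arctan(|n_h|/n_z) = arctan(0.395/0.143) = 70.1°.
Dip direction = atan2(0.061, 0.391) = 9° (azimuth of n's horizontal projection).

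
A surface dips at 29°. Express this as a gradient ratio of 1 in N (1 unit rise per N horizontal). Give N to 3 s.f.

1 : N means tan θ = 1/N, so N = 1/tan 29° = 1/0.5543

1 in 1.80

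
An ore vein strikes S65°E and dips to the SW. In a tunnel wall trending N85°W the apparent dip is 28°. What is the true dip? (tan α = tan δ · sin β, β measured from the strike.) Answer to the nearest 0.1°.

57.2°

The section is 20° from the strike.
tan(true dip) = tan 28° / sin 20° = 1.5546
δ = arctan(1.5546) = 57.25°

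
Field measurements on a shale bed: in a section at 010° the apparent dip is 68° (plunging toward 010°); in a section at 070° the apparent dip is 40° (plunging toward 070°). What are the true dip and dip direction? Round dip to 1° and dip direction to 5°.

true dip 68°, dip direction 000°

Represent each trace as a vector plunging at its apparent dip toward its trend (east-north-up frame): v₁ = (0.065, 0.369, -0.927), v₂ = (0.720, 0.262, -0.643).
The plane normal is n = v₁ × v₂ ∝ (-0.006, 0.626, 0.249).
Dip δ = arctan(|n_h|/n_z) = arctan(0.626/0.249) = 68.3°.
Dip direction = azimuth of (n_x, n_y) = atan2(-0.006, 0.626) = 359°.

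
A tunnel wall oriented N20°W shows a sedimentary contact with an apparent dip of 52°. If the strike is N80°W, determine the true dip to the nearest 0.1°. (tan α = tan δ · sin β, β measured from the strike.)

55.9°

β = acute angle between strike N80°W and section N20°W = 60°.
tan(true dip) = tan 52° / sin 60° = 1.4779
true dip = arctan 1.4779 = 55.92°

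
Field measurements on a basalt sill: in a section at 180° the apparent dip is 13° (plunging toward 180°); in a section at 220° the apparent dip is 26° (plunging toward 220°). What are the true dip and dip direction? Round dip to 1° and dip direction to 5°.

true dip 28°, dip direction 245°

The two traces are lines in the plane: v₁ = (sin 180°·cos 13°, cos 180°·cos 13°, −sin 13°), v₂ = (sin 220°·cos 26°, cos 220°·cos 26°, −sin 26°).
Cross product v₁ × v₂ gives the pole to the plane: n ∝ (-0.272, -0.130, 0.563).
Dip δ = arctan(|n_h|/n_z) = arctan(0.302/0.563) = 28.2°.
Dip direction = azimuth of (n_x, n_y) = atan2(-0.272, -0.130) = 244°.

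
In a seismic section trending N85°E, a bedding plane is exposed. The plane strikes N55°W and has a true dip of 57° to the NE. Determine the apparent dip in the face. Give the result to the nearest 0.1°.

44.7°

Angle between strike (N55°W) and section (N85°E): β = 40°.
tan α = tan 57° × sin 40° = 1.5399 × 0.6428 = 0.9898
α = arctan(0.9898) = 44.71°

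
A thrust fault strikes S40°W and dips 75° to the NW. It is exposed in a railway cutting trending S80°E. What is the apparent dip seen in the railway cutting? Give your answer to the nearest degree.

The strike is S40°W and the section trends S80°E; the acute angle between them is β = 60°.
tan(apparent dip) = tan 75° · sin 60° = 3.2321
apparent dip = arctan 3.2321 = 72.81°

73°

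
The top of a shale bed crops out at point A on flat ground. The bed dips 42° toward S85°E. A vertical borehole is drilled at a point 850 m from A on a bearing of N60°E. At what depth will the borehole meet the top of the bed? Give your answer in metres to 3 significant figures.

The hole lies 35° from the dip direction, so the down-dip offset is 850 × cos 35° = 696.28 m.
Depth = down-dip offset × tan(dip) = 696.28 × tan 42° = 696.28 × 0.9004
Depth = 626.93 m

627 m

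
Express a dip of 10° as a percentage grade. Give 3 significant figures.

17.6%

grade % = 100 × tan 10° = 100 × 0.1763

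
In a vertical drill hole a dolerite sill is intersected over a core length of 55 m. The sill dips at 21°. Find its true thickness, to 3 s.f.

True thickness t = h · cos(dip) = 55 × cos 21°
t = 55 × 0.9336 = 51.347 m

51.3 m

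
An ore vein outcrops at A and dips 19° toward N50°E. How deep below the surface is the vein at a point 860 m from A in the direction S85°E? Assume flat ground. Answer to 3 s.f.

209 m

The hole lies 45° from the dip direction, so the down-dip offset is 860 × cos 45° = 608.11 m.
Depth = down-dip offset × tan(dip) = 608.11 × tan 19° = 608.11 × 0.3443
Depth = 209.39 m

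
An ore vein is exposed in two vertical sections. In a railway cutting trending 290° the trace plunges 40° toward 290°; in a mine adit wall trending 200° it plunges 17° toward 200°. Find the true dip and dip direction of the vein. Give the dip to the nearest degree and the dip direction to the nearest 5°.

true dip 42°, dip direction 270°

The two traces are lines in the plane: v₁ = (sin 290°·cos 40°, cos 290°·cos 40°, −sin 40°), v₂ = (sin 200°·cos 17°, cos 200°·cos 17°, −sin 17°).
Cross product v₁ × v₂ gives the pole to the plane: n ∝ (-0.654, -0.000, 0.733).
tan δ = √(n_x²+n_y²)/n_z = 0.654/0.733, so δ = 41.8°.
The horizontal component of n points toward azimuth atan2(n_x, n_y) = 270°, the dip direction.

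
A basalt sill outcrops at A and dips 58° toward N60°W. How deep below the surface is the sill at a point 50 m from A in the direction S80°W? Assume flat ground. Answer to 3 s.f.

61.3 m

The hole lies 40° from the dip direction, so the down-dip offset is 50 × cos 40° = 38.30 m.
Depth = down-dip offset × tan(dip) = 38.30 × tan 58° = 38.30 × 1.6003
Depth = 61.30 m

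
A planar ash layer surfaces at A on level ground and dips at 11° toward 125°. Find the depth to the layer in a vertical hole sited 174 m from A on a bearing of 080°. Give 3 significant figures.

23.9 m

The hole lies 45° from the dip direction, so the down-dip offset is 174 × cos 45° = 123.04 m.
Depth = down-dip offset × tan(dip) = 123.04 × tan 11° = 123.04 × 0.1944
Depth = 23.92 m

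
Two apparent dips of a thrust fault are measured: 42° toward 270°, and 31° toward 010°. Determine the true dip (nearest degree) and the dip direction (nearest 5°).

true dip 50°, dip direction 310°

Each apparent-dip line lies in the plane. As unit vectors (x east, y north, z up), v₁ plunges 42°→270° and v₂ plunges 31°→010°.
The plane normal is n = v₁ × v₂ ∝ (-0.565, 0.482, 0.627).
tan δ = √(n_x²+n_y²)/n_z = 0.743/0.627, so δ = 49.8°.
Dip direction = atan2(-0.565, 0.482) = 310° (azimuth of n's horizontal projection).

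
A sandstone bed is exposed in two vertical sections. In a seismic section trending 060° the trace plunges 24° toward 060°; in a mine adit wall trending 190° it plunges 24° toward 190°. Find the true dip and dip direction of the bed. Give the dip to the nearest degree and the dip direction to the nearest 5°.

Represent each trace as a vector plunging at its apparent dip toward its trend (east-north-up frame): v₁ = (0.791, 0.457, -0.407), v₂ = (-0.159, -0.900, -0.407).
Cross product v₁ × v₂ gives the pole to the plane: n ∝ (0.552, -0.386, 0.639).
Dip δ = arctan(|n_h|/n_z) = arctan(0.674/0.639) = 46.5°.
The horizontal component of n points toward azimuth atan2(n_x, n_y) = 125°, the dip direction.

true dip 46°, dip direction 125°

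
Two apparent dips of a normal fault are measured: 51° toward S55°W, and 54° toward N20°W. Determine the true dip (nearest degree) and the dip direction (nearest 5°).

true dip 65°, dip direction 290°

Each apparent-dip line lies in the plane. As unit vectors (x east, y north, z up), v₁ plunges 51°→S55°W and v₂ plunges 54°→N20°W.
The plane normal is n = v₁ × v₂ ∝ (-0.721, 0.261, 0.357).
tan δ = √(n_x²+n_y²)/n_z = 0.767/0.357, so δ = 65.0°.
Dip direction = atan2(-0.721, 0.261) = 290° (azimuth of n's horizontal projection).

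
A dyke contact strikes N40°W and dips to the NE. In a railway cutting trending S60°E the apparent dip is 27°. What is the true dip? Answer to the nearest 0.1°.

The section is 20° from the strike.
tan(true dip) = tan 27° / sin 20° = 1.4898
true dip = arctan 1.4898 = 56.13°

56.1°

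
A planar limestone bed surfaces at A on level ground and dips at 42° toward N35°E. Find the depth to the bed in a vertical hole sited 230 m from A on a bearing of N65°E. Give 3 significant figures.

179 m

The hole lies 30° from the dip direction, so the down-dip offset is 230 × cos 30° = 199.19 m.
Depth = down-dip offset × tan(dip) = 199.19 × tan 42° = 199.19 × 0.9004
Depth = 179.35 m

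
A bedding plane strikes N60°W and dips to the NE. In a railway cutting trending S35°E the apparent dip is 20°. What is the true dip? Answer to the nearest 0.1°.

β = acute angle between strike N60°W and section S35°E = 25°.
tan(true dip) = tan 20° / sin 25° = 0.8612
true dip = arctan 0.8612 = 40.74°

40.7°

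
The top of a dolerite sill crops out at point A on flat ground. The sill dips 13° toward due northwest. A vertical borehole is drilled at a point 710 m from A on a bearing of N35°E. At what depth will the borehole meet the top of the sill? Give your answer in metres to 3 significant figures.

28.5 m

The hole lies 80° from the dip direction, so the down-dip offset is 710 × cos 80° = 123.29 m.
Depth = down-dip offset × tan(dip) = 123.29 × tan 13° = 123.29 × 0.2309
Depth = 28.46 m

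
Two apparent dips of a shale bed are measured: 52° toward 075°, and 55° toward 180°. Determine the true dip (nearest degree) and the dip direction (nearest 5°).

true dip 66°, dip direction 130°

Each apparent-dip line lies in the plane. As unit vectors (x east, y north, z up), v₁ plunges 52°→075° and v₂ plunges 55°→180°.
n = v₁ × v₂ = (0.583, -0.487, 0.341) (taken with n_z > 0).
Dip δ = arctan(|n_h|/n_z) = arctan(0.759/0.341) = 65.8°.
Dip direction = atan2(0.583, -0.487) = 130° (azimuth of n's horizontal projection).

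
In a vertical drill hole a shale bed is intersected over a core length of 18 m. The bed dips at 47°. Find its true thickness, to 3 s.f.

12.3 m

True thickness t = h · cos(dip) = 18 × cos 47°
t = 18 × 0.6820 = 12.276 m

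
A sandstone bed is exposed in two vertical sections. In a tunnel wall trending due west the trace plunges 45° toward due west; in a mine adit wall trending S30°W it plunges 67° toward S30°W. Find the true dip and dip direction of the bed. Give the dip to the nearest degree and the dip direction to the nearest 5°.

true dip 67°, dip direction 205°

Represent each trace as a vector plunging at its apparent dip toward its trend (east-north-up frame): v₁ = (-0.707, -0.000, -0.707), v₂ = (-0.195, -0.338, -0.921).
The plane normal is n = v₁ × v₂ ∝ (-0.239, -0.513, 0.239).
tan δ = √(n_x²+n_y²)/n_z = 0.566/0.239, so δ = 67.1°.
Dip direction = atan2(-0.239, -0.513) = 205° (azimuth of n's horizontal projection).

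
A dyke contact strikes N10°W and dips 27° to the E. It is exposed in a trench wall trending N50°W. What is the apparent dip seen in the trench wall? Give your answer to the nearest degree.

18°

The section lies 40° from the strike.
tan(apparent dip) = tan 27° · sin 40° = 0.3275
α = arctan(0.3275) = 18.13°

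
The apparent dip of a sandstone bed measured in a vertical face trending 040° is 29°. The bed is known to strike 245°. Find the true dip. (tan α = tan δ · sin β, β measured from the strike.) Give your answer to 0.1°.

β = acute angle between strike 245° and section 040° = 25°.
tan δ = tan α / sin β = tan 29° / sin 25° = 0.5543 / 0.4226 = 1.3116
δ = arctan(1.3116) = 52.68°

52.7°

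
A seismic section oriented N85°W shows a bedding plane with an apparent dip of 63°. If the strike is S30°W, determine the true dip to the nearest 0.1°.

The section is 65° from the strike.
tan(true dip) = tan 63° / sin 65° = 2.1655
true dip = arctan 2.1655 = 65.21°

65.2°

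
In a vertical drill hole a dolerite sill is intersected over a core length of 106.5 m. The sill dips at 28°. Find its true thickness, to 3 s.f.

True thickness t = h · cos(dip) = 106.5 × cos 28°
t = 106.5 × 0.8829 = 94.034 m

94.0 m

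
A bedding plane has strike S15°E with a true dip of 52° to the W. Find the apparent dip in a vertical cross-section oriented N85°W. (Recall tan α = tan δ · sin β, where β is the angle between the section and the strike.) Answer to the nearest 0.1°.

The section lies 70° from the strike.
tan α = tan 52° × sin 70° = 1.2799 × 0.9397 = 1.2028
apparent dip = arctan 1.2028 = 50.26°

50.3°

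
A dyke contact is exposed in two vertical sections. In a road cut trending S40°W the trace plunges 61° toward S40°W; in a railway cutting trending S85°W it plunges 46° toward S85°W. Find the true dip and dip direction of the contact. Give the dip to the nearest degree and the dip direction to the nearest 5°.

true dip 61°, dip direction 210°

Represent each trace as a vector plunging at its apparent dip toward its trend (east-north-up frame): v₁ = (-0.312, -0.371, -0.875), v₂ = (-0.692, -0.061, -0.719).
n = v₁ × v₂ = (-0.214, -0.381, 0.238) (taken with n_z > 0).
tan δ = √(n_x²+n_y²)/n_z = 0.437/0.238, so δ = 61.4°.
Dip direction = azimuth of (n_x, n_y) = atan2(-0.214, -0.381) = 209°.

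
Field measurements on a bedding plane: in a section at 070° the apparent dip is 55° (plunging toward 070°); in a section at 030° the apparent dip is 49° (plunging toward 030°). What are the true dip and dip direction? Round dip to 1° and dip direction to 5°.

true dip 55°, dip direction 065°

Each apparent-dip line lies in the plane. As unit vectors (x east, y north, z up), v₁ plunges 55°→070° and v₂ plunges 49°→030°.
The plane normal is n = v₁ × v₂ ∝ (0.317, 0.138, 0.242).
True dip = arccos(n_z / |n|) = arccos(0.5729) = 55.1°.
Dip direction = atan2(0.317, 0.138) = 66° (azimuth of n's horizontal projection).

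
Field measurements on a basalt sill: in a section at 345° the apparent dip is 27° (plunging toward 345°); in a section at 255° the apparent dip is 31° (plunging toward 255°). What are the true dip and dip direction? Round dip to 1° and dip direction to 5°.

true dip 38°, dip direction 295°

The two traces are lines in the plane: v₁ = (sin 345°·cos 27°, cos 345°·cos 27°, −sin 27°), v₂ = (sin 255°·cos 31°, cos 255°·cos 31°, −sin 31°).
Cross product v₁ × v₂ gives the pole to the plane: n ∝ (-0.544, 0.257, 0.764).
tan δ = √(n_x²+n_y²)/n_z = 0.602/0.764, so δ = 38.2°.
Dip direction = azimuth of (n_x, n_y) = atan2(-0.544, 0.257) = 295°.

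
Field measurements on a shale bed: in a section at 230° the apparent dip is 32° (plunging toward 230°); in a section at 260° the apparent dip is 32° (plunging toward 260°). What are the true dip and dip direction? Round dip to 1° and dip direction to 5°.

Each apparent-dip line lies in the plane. As unit vectors (x east, y north, z up), v₁ plunges 32°→230° and v₂ plunges 32°→260°.
Cross product v₁ × v₂ gives the pole to the plane: n ∝ (-0.211, -0.098, 0.360).
True dip = arccos(n_z / |n|) = arccos(0.8396) = 32.9°.
Dip direction = azimuth of (n_x, n_y) = atan2(-0.211, -0.098) = 245°.

true dip 33°, dip direction 245°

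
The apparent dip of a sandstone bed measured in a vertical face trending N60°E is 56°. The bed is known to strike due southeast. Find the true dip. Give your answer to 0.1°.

56.9°

The section is 75° from the strike.
tan δ = tan α / sin β = tan 56° / sin 75° = 1.4826 / 0.9659 = 1.5349
δ = arctan(1.5349) = 56.91°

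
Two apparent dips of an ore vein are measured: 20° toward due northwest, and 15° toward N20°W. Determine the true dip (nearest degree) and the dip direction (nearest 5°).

The two traces are lines in the plane: v₁ = (sin 315°·cos 20°, cos 315°·cos 20°, −sin 20°), v₂ = (sin 340°·cos 15°, cos 340°·cos 15°, −sin 15°).
The plane normal is n = v₁ × v₂ ∝ (-0.138, 0.059, 0.384).
True dip = arccos(n_z / |n|) = arccos(0.9309) = 21.4°.
Dip direction = atan2(-0.138, 0.059) = 293° (azimuth of n's horizontal projection).

true dip 21°, dip direction 295°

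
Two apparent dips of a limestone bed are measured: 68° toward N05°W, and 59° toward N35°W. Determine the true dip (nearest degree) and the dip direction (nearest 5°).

true dip 69°, dip direction 015°

The two traces are lines in the plane: v₁ = (sin 355°·cos 68°, cos 355°·cos 68°, −sin 68°), v₂ = (sin 325°·cos 59°, cos 325°·cos 59°, −sin 59°).
Cross product v₁ × v₂ gives the pole to the plane: n ∝ (0.071, 0.246, 0.096).
True dip = arccos(n_z / |n|) = arccos(0.3526) = 69.4°.
Dip direction = atan2(0.071, 0.246) = 16° (azimuth of n's horizontal projection).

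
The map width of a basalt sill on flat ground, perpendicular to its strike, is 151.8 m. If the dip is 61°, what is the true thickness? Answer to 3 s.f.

133 m

True thickness t = w · sin(dip) = 151.8 × sin 61°
t = 151.8 × 0.8746 = 132.767 m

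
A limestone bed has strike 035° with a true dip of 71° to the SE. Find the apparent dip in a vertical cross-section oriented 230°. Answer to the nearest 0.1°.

36.9°

Angle between strike (035°) and section (230°): β = 15°.
tan(apparent dip) = tan 71° · sin 15° = 0.7517
α = arctan(0.7517) = 36.93°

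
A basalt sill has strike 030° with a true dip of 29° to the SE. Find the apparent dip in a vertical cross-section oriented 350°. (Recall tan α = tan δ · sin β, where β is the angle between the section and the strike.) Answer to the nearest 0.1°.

19.6°

The strike is 030° and the section trends 350°; the acute angle between them is β = 40°.
tan(apparent dip) = tan 29° · sin 40° = 0.3563
apparent dip = arctan 0.3563 = 19.61°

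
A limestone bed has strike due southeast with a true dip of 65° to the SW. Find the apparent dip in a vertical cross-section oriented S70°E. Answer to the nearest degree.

The section lies 25° from the strike.
tan α = tan 65° × sin 25° = 2.1445 × 0.4226 = 0.9063
apparent dip = arctan 0.9063 = 42.19°

42°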